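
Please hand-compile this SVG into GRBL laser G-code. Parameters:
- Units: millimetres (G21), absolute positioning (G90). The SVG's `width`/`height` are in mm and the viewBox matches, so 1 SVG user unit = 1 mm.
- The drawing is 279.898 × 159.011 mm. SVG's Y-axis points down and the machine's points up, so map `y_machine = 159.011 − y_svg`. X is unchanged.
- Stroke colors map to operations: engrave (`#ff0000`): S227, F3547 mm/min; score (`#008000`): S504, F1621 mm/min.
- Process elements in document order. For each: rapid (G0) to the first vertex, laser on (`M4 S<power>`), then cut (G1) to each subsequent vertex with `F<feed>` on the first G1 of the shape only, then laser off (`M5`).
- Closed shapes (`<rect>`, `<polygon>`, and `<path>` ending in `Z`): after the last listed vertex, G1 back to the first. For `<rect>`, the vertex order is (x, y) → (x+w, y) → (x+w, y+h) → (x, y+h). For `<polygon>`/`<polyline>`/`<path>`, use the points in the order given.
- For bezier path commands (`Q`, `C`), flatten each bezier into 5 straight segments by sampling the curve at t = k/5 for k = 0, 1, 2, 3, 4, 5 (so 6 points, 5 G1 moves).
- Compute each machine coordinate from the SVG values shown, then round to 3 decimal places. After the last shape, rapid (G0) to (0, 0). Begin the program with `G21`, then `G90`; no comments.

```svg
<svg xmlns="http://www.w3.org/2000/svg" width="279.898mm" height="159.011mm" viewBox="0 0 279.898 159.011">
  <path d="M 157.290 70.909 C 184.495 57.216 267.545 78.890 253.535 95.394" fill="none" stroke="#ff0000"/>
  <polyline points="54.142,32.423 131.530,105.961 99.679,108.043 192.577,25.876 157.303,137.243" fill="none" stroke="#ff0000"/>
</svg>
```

1 u = 1 mm; y_m = 159.011 − y.

[1] `<path>` cubic bezier, #ff0000→engrave S227 F3547: (157.290,88.102) → (179.091,92.398) → (206.956,90.152) → (233.544,83.309) → (251.517,73.816) → (253.535,63.617)

[2] `<polyline>` open polyline, #ff0000→engrave S227 F3547: (54.142,126.588) → (131.530,53.050) → (99.679,50.968) → (192.577,133.135) → (157.303,21.768)

G21
G90
G0 X157.290 Y88.102
M4 S227
G1 X179.091 Y92.398 F3547
G1 X206.956 Y90.152
G1 X233.544 Y83.309
G1 X251.517 Y73.816
G1 X253.535 Y63.617
M5
G0 X54.142 Y126.588
M4 S227
G1 X131.530 Y53.050 F3547
G1 X99.679 Y50.968
G1 X192.577 Y133.135
G1 X157.303 Y21.768
M5
G0 X0.000 Y0.000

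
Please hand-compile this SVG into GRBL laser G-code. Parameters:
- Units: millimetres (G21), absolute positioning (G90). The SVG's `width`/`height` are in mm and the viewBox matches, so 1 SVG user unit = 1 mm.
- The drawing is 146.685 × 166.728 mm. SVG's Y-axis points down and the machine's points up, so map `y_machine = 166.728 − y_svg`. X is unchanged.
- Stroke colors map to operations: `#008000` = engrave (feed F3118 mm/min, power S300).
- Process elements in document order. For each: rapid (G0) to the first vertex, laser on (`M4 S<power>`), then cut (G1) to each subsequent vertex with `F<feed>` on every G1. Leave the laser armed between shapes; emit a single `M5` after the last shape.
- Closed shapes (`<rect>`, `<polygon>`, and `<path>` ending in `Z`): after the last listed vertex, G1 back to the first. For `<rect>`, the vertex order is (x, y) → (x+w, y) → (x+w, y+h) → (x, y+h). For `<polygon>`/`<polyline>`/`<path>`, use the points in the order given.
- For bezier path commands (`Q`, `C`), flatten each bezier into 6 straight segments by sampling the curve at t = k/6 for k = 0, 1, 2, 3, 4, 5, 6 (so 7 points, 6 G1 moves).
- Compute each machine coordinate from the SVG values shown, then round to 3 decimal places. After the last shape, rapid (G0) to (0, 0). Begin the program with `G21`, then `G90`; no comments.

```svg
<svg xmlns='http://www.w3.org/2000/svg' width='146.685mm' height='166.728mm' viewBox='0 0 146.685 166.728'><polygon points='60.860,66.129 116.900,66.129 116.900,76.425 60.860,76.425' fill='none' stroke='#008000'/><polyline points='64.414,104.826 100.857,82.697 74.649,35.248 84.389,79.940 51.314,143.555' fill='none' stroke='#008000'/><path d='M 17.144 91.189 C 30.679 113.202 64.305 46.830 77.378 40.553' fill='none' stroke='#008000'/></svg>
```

1 u = 1 mm; y_m = 166.728 − y.

[1] `<polygon>` rectangle, #008000→engrave S300 F3118: (60.860,100.599) → (116.900,100.599) → (116.900,90.303) → (60.860,90.303) → (60.860,100.599) (closed)

[2] `<polyline>` open polyline, #008000→engrave S300 F3118: (64.414,61.902) → (100.857,84.031) → (74.649,131.480) → (84.389,86.788) → (51.314,23.173)

[3] `<path>` cubic bezier, #008000→engrave S300 F3118: (17.144,75.539) → (25.398,71.211) → (35.871,77.488) → (47.434,90.248) → (58.959,105.366) → (69.317,118.716) → (77.378,126.175)

G21
G90
G0 X60.860 Y100.599
M4 S300
G1 X116.900 Y100.599 F3118
G1 X116.900 Y90.303 F3118
G1 X60.860 Y90.303 F3118
G1 X60.860 Y100.599 F3118
G0 X64.414 Y61.902
M4 S300
G1 X100.857 Y84.031 F3118
G1 X74.649 Y131.480 F3118
G1 X84.389 Y86.788 F3118
G1 X51.314 Y23.173 F3118
G0 X17.144 Y75.539
M4 S300
G1 X25.398 Y71.211 F3118
G1 X35.871 Y77.488 F3118
G1 X47.434 Y90.248 F3118
G1 X58.959 Y105.366 F3118
G1 X69.317 Y118.716 F3118
G1 X77.378 Y126.175 F3118
M5
G0 X0.000 Y0.000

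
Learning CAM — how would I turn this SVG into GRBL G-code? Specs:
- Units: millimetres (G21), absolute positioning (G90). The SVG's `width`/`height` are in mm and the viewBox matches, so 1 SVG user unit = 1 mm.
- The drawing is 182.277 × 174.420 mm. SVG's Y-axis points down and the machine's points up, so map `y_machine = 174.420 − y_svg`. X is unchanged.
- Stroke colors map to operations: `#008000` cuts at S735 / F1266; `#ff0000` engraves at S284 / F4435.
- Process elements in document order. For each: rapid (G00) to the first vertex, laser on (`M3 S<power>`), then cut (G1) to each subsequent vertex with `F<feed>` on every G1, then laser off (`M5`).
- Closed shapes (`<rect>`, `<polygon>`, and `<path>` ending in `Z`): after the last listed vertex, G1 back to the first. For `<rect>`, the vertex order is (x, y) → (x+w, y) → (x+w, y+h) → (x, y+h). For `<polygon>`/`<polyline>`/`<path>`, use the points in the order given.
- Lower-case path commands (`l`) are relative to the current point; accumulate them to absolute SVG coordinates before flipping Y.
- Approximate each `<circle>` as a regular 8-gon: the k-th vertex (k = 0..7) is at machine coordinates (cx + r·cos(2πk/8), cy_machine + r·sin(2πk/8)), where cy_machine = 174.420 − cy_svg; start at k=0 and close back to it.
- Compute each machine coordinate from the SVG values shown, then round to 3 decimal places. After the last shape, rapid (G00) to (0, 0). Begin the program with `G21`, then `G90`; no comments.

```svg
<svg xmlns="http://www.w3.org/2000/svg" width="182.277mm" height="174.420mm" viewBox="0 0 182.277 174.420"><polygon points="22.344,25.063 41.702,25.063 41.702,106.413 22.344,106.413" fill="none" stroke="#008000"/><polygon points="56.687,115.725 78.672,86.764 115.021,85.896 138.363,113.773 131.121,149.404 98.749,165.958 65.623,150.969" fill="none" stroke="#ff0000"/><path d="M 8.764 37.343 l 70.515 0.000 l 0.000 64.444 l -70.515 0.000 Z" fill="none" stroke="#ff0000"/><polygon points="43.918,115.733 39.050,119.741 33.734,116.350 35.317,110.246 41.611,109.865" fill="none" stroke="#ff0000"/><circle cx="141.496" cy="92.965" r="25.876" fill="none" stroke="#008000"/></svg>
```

G21
G90
G00 X22.344 Y149.357
M3 S735
G1 X41.702 Y149.357 F1266
G1 X41.702 Y68.007 F1266
G1 X22.344 Y68.007 F1266
G1 X22.344 Y149.357 F1266
M5
G00 X56.687 Y58.695
M3 S284
G1 X78.672 Y87.656 F4435
G1 X115.021 Y88.524 F4435
G1 X138.363 Y60.647 F4435
G1 X131.121 Y25.016 F4435
G1 X98.749 Y8.462 F4435
G1 X65.623 Y23.451 F4435
G1 X56.687 Y58.695 F4435
M5
G00 X8.764 Y137.077
M3 S284
G1 X79.279 Y137.077 F4435
G1 X79.279 Y72.633 F4435
G1 X8.764 Y72.633 F4435
G1 X8.764 Y137.077 F4435
M5
G00 X43.918 Y58.687
M3 S284
G1 X39.050 Y54.679 F4435
G1 X33.734 Y58.070 F4435
G1 X35.317 Y64.174 F4435
G1 X41.611 Y64.555 F4435
G1 X43.918 Y58.687 F4435
M5
G00 X167.372 Y81.455
M3 S735
G1 X159.793 Y99.752 F1266
G1 X141.496 Y107.331 F1266
G1 X123.199 Y99.752 F1266
G1 X115.620 Y81.455 F1266
G1 X123.199 Y63.158 F1266
G1 X141.496 Y55.579 F1266
G1 X159.793 Y63.158 F1266
G1 X167.372 Y81.455 F1266
M5
G00 X0.000 Y0.000

viewBox `0 0 182.277 174.420` with mm width/height → 1 unit = 1 mm. Flip: y_m = 174.420 − y_svg.

**Shape 1** — `<polygon>` rectangle, stroke `#008000` → cut (S735, F1266). Machine vertices: (22.344,149.357) → (41.702,149.357) → (41.702,68.007) → (22.344,68.007) → (22.344,149.357). Closed: final G1 returns to the first vertex.

**Shape 2** — `<polygon>` regular polygon, stroke `#ff0000` → engrave (S284, F4435). Machine vertices: (56.687,58.695) → (78.672,87.656) → (115.021,88.524) → (138.363,60.647) → (131.121,25.016) → (98.749,8.462) → (65.623,23.451) → (56.687,58.695). Closed: final G1 returns to the first vertex.

**Shape 3** — `<path>` rectangle, stroke `#ff0000` → engrave (S284, F4435). Machine vertices: (8.764,137.077) → (79.279,137.077) → (79.279,72.633) → (8.764,72.633) → (8.764,137.077). Closed: final G1 returns to the first vertex.

**Shape 4** — `<polygon>` regular polygon, stroke `#ff0000` → engrave (S284, F4435). Machine vertices: (43.918,58.687) → (39.050,54.679) → (33.734,58.070) → (35.317,64.174) → (41.611,64.555) → (43.918,58.687). Closed: final G1 returns to the first vertex.

**Shape 5** — `<circle>` circle, stroke `#008000` → cut (S735, F1266). Machine vertices: (167.372,81.455) → (159.793,99.752) → (141.496,107.331) → (123.199,99.752) → (115.620,81.455) → (123.199,63.158) → (141.496,55.579) → (159.793,63.158) → (167.372,81.455). Closed: final G1 returns to the first vertex.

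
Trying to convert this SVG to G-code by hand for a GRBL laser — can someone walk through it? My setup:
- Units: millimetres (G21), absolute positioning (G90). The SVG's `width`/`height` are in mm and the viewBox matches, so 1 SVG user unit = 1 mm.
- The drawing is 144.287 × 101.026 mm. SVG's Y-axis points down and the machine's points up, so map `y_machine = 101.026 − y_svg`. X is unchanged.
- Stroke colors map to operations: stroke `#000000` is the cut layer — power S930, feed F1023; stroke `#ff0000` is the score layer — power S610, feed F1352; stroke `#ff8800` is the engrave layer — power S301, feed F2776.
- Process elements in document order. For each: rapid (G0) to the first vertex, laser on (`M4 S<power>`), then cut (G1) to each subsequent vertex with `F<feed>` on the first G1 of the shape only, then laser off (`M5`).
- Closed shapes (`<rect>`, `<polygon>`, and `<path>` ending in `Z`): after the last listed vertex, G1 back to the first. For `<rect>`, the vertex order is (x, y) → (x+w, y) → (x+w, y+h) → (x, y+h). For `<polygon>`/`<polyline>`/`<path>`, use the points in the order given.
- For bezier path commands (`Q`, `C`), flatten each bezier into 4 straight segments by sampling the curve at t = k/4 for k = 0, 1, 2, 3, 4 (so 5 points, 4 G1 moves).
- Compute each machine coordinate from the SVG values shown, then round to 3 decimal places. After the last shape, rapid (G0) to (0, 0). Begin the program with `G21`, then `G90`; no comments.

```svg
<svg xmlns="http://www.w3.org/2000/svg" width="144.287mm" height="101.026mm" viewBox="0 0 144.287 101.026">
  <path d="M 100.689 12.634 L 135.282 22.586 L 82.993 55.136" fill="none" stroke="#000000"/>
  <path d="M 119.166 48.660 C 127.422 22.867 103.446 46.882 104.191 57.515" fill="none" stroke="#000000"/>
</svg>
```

viewBox `0 0 144.287 101.026` with mm width/height → 1 unit = 1 mm. Flip: y_m = 101.026 − y_svg.

**Shape 1** — `<path>` open polyline, stroke `#000000` → cut (S930, F1023). Machine vertices: (100.689,88.392) → (135.282,78.440) → (82.993,45.890). Open path.

**Shape 2** — `<path>` cubic bezier, stroke `#000000` → cut (S930, F1023). Control points (SVG): P0=(119.166,48.660), P1=(127.422,22.867), P2=(103.446,46.882), P3=(104.191,57.515); sampled at t=k/4. Machine vertices: (119.166,52.366) → (120.204,63.359) → (114.495,61.598) → (107.378,53.008) → (104.191,43.511). Open path.

G21
G90
G0 X100.689 Y88.392
M4 S930
G1 X135.282 Y78.440 F1023
G1 X82.993 Y45.890
M5
G0 X119.166 Y52.366
M4 S930
G1 X120.204 Y63.359 F1023
G1 X114.495 Y61.598
G1 X107.378 Y53.008
G1 X104.191 Y43.511
M5
G0 X0.000 Y0.000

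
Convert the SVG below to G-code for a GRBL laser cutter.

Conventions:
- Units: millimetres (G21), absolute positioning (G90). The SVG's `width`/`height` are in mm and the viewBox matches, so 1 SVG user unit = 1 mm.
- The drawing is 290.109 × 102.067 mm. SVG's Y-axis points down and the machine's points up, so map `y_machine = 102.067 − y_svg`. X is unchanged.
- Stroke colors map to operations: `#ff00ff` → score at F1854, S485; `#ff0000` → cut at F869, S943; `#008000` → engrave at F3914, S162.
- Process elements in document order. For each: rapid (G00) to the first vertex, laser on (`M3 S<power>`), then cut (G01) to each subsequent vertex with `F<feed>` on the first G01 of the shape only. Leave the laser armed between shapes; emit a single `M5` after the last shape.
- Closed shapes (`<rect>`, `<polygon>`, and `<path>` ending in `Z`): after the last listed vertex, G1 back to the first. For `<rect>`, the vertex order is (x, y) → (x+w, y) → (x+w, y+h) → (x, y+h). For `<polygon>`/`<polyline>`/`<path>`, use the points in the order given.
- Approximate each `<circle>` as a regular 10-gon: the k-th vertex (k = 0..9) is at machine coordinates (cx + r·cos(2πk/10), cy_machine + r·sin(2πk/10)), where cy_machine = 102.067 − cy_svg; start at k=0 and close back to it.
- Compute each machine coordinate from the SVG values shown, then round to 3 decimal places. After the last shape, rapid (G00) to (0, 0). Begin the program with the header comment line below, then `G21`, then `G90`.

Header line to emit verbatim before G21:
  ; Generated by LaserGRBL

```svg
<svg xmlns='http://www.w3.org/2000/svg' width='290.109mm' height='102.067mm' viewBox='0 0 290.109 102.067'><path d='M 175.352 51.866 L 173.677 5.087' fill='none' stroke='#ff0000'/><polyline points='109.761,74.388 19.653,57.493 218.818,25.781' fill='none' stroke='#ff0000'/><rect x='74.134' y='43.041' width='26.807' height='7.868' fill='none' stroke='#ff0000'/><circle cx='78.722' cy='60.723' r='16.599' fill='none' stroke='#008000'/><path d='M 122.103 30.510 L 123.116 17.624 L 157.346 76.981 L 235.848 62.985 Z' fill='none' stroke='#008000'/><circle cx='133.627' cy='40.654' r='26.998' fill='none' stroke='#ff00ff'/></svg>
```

; Generated by LaserGRBL
G21
G90
G00 X175.352 Y50.201
M3 S943
G01 X173.677 Y96.980 F869
G00 X109.761 Y27.679
M3 S943
G01 X19.653 Y44.574 F869
G01 X218.818 Y76.286
G00 X74.134 Y59.026
M3 S943
G01 X100.941 Y59.026 F869
G01 X100.941 Y51.158
G01 X74.134 Y51.158
G01 X74.134 Y59.026
G00 X95.321 Y41.344
M3 S162
G01 X92.151 Y51.101 F3914
G01 X83.851 Y57.131
G01 X73.593 Y57.131
G01 X65.293 Y51.101
G01 X62.123 Y41.344
G01 X65.293 Y31.587
G01 X73.593 Y25.557
G01 X83.851 Y25.557
G01 X92.151 Y31.587
G01 X95.321 Y41.344
G00 X122.103 Y71.557
M3 S162
G01 X123.116 Y84.443 F3914
G01 X157.346 Y25.086
G01 X235.848 Y39.082
G01 X122.103 Y71.557
G00 X160.625 Y61.413
M3 S485
G01 X155.469 Y77.282 F1854
G01 X141.970 Y87.090
G01 X125.284 Y87.090
G01 X111.785 Y77.282
G01 X106.629 Y61.413
G01 X111.785 Y45.544
G01 X125.284 Y35.736
G01 X141.970 Y35.736
G01 X155.469 Y45.544
G01 X160.625 Y61.413
M5
G00 X0.000 Y0.000

viewBox `0 0 290.109 102.067` with mm width/height → 1 unit = 1 mm. Flip: y_m = 102.067 − y_svg.

**Shape 1** — `<path>` line segment, stroke `#ff0000` → cut (S943, F869). Machine vertices: (175.352,50.201) → (173.677,96.980). Open path.

**Shape 2** — `<polyline>` open polyline, stroke `#ff0000` → cut (S943, F869). Machine vertices: (109.761,27.679) → (19.653,44.574) → (218.818,76.286). Open path.

**Shape 3** — `<rect>` rectangle, stroke `#ff0000` → cut (S943, F869). Machine vertices: (74.134,59.026) → (100.941,59.026) → (100.941,51.158) → (74.134,51.158) → (74.134,59.026). Closed: final G1 returns to the first vertex.

**Shape 4** — `<circle>` circle, stroke `#008000` → engrave (S162, F3914). Machine vertices: (95.321,41.344) → (92.151,51.101) → (83.851,57.131) → (73.593,57.131) → (65.293,51.101) → (62.123,41.344) → (65.293,31.587) → (73.593,25.557) → (83.851,25.557) → (92.151,31.587) → (95.321,41.344). Closed: final G1 returns to the first vertex.

**Shape 5** — `<path>` closed polygon, stroke `#008000` → engrave (S162, F3914). Machine vertices: (122.103,71.557) → (123.116,84.443) → (157.346,25.086) → (235.848,39.082) → (122.103,71.557). Closed: final G1 returns to the first vertex.

**Shape 6** — `<circle>` circle, stroke `#ff00ff` → score (S485, F1854). Machine vertices: (160.625,61.413) → (155.469,77.282) → (141.970,87.090) → (125.284,87.090) → (111.785,77.282) → (106.629,61.413) → (111.785,45.544) → (125.284,35.736) → (141.970,35.736) → (155.469,45.544) → (160.625,61.413). Closed: final G1 returns to the first vertex.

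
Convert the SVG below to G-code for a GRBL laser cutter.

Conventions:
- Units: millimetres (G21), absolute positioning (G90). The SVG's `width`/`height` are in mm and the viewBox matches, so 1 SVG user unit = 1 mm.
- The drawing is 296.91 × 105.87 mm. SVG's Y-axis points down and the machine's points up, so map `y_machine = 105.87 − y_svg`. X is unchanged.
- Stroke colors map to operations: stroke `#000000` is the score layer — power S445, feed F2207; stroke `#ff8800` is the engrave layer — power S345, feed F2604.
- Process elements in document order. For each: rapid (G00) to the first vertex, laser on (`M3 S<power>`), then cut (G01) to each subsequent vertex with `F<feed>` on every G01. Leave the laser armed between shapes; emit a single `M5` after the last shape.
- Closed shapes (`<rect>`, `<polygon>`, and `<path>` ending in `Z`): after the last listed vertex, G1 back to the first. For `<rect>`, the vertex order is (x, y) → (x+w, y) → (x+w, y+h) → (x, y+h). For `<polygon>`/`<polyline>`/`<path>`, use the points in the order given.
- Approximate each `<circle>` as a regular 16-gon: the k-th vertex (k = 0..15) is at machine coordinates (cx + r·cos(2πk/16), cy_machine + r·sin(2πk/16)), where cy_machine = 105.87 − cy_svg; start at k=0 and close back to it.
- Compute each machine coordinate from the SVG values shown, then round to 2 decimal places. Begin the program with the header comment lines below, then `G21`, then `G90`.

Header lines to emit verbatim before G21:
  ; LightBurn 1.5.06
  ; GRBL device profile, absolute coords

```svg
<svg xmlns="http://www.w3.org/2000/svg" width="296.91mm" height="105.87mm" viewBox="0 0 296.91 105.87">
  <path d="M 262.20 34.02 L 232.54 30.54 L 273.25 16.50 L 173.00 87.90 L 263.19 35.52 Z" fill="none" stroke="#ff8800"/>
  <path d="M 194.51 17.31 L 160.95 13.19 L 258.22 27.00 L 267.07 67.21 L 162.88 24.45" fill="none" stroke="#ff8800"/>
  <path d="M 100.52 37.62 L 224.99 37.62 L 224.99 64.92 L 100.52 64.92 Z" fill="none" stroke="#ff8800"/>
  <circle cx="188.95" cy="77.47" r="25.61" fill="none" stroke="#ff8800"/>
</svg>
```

Since the viewBox matches the mm dimensions, user units are millimetres directly. The only transform is the Y-flip y_m = 105.87 − y_svg.

Shape 1 is a closed polygon drawn with `<path>`. Its stroke #ff8800 means engrave at S345, F2604. After flipping Y the toolpath is (262.20,71.85) → (232.54,75.33) → (273.25,89.37) → (173.00,17.97) → (263.19,70.35) → (262.20,71.85), returning to the start.

Shape 2 is a open polyline drawn with `<path>`. Its stroke #ff8800 means engrave at S345, F2604. After flipping Y the toolpath is (194.51,88.56) → (160.95,92.68) → (258.22,78.87) → (267.07,38.66) → (162.88,81.42).

Shape 3 is a rectangle drawn with `<path>`. Its stroke #ff8800 means engrave at S345, F2604. After flipping Y the toolpath is (100.52,68.25) → (224.99,68.25) → (224.99,40.95) → (100.52,40.95) → (100.52,68.25), returning to the start.

Shape 4 is a circle drawn with `<circle>`. Its stroke #ff8800 means engrave at S345, F2604. After flipping Y the toolpath is (214.56,28.40) → (212.61,38.20) → (207.06,46.51) → (198.75,52.06) → (188.95,54.01) → (179.15,52.06) → (170.84,46.51) → (165.29,38.20) → (163.34,28.40) → (165.29,18.60) → (170.84,10.29) → (179.15,4.74) → (188.95,2.79) → (198.75,4.74) → (207.06,10.29) → (212.61,18.60) → (214.56,28.40), returning to the start.

; LightBurn 1.5.06
; GRBL device profile, absolute coords
G21
G90
G00 X262.20 Y71.85
M3 S345
G01 X232.54 Y75.33 F2604
G01 X273.25 Y89.37 F2604
G01 X173.00 Y17.97 F2604
G01 X263.19 Y70.35 F2604
G01 X262.20 Y71.85 F2604
G00 X194.51 Y88.56
M3 S345
G01 X160.95 Y92.68 F2604
G01 X258.22 Y78.87 F2604
G01 X267.07 Y38.66 F2604
G01 X162.88 Y81.42 F2604
G00 X100.52 Y68.25
M3 S345
G01 X224.99 Y68.25 F2604
G01 X224.99 Y40.95 F2604
G01 X100.52 Y40.95 F2604
G01 X100.52 Y68.25 F2604
G00 X214.56 Y28.40
M3 S345
G01 X212.61 Y38.20 F2604
G01 X207.06 Y46.51 F2604
G01 X198.75 Y52.06 F2604
G01 X188.95 Y54.01 F2604
G01 X179.15 Y52.06 F2604
G01 X170.84 Y46.51 F2604
G01 X165.29 Y38.20 F2604
G01 X163.34 Y28.40 F2604
G01 X165.29 Y18.60 F2604
G01 X170.84 Y10.29 F2604
G01 X179.15 Y4.74 F2604
G01 X188.95 Y2.79 F2604
G01 X198.75 Y4.74 F2604
G01 X207.06 Y10.29 F2604
G01 X212.61 Y18.60 F2604
G01 X214.56 Y28.40 F2604
M5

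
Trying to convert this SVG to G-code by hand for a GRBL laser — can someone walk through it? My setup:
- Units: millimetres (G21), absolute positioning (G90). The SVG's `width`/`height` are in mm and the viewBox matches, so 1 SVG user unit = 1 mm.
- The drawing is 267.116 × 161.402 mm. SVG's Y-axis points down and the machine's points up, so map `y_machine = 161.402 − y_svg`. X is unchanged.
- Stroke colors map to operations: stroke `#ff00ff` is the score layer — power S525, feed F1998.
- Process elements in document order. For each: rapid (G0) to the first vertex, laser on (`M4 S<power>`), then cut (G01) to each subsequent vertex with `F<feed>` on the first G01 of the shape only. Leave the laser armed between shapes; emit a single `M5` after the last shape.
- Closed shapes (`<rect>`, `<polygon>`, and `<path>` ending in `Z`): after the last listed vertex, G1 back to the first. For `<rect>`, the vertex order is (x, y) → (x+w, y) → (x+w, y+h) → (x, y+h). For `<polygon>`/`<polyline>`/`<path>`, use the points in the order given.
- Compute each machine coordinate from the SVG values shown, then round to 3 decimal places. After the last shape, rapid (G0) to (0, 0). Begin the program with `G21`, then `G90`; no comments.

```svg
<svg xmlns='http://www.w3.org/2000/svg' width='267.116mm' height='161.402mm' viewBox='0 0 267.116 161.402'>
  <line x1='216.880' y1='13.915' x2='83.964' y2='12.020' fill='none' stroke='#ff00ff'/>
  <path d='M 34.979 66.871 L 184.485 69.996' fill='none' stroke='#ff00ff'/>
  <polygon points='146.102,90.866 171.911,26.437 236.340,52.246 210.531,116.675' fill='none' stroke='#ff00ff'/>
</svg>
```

G21
G90
G0 X216.880 Y147.487
M4 S525
G01 X83.964 Y149.382 F1998
G0 X34.979 Y94.531
M4 S525
G01 X184.485 Y91.406 F1998
G0 X146.102 Y70.536
M4 S525
G01 X171.911 Y134.965 F1998
G01 X236.340 Y109.156
G01 X210.531 Y44.727
G01 X146.102 Y70.536
M5
G0 X0.000 Y0.000

Since the viewBox matches the mm dimensions, user units are millimetres directly. The only transform is the Y-flip y_m = 161.402 − y_svg.

Shape 1 is a line segment drawn with `<line>`. Its stroke #ff00ff means score at S525, F1998. After flipping Y the toolpath is (216.880,147.487) → (83.964,149.382).

Shape 2 is a line segment drawn with `<path>`. Its stroke #ff00ff means score at S525, F1998. After flipping Y the toolpath is (34.979,94.531) → (184.485,91.406).

Shape 3 is a regular polygon drawn with `<polygon>`. Its stroke #ff00ff means score at S525, F1998. After flipping Y the toolpath is (146.102,70.536) → (171.911,134.965) → (236.340,109.156) → (210.531,44.727) → (146.102,70.536), returning to the start.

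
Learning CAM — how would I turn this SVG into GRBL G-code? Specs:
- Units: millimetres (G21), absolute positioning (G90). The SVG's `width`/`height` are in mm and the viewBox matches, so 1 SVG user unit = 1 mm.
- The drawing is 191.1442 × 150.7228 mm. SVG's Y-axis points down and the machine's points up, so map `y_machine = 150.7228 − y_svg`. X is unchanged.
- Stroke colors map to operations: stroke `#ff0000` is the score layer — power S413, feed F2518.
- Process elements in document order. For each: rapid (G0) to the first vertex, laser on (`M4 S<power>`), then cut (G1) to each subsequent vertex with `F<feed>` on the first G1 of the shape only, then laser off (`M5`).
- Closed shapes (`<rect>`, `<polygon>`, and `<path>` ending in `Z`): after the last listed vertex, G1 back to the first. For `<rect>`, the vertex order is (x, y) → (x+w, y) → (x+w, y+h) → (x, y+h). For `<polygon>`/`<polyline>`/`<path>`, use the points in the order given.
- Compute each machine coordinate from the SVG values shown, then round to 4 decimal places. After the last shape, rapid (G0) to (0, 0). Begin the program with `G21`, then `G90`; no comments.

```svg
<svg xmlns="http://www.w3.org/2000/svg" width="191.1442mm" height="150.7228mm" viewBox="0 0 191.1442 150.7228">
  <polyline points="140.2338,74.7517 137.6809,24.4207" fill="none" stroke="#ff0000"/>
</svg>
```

Since the viewBox matches the mm dimensions, user units are millimetres directly. The only transform is the Y-flip y_m = 150.7228 − y_svg.

Shape 1 is a line segment drawn with `<polyline>`. Its stroke #ff0000 means score at S413, F2518. After flipping Y the toolpath is (140.2338,75.9711) → (137.6809,126.3021).

G21
G90
G0 X140.2338 Y75.9711
M4 S413
G1 X137.6809 Y126.3021 F2518
M5
G0 X0.0000 Y0.0000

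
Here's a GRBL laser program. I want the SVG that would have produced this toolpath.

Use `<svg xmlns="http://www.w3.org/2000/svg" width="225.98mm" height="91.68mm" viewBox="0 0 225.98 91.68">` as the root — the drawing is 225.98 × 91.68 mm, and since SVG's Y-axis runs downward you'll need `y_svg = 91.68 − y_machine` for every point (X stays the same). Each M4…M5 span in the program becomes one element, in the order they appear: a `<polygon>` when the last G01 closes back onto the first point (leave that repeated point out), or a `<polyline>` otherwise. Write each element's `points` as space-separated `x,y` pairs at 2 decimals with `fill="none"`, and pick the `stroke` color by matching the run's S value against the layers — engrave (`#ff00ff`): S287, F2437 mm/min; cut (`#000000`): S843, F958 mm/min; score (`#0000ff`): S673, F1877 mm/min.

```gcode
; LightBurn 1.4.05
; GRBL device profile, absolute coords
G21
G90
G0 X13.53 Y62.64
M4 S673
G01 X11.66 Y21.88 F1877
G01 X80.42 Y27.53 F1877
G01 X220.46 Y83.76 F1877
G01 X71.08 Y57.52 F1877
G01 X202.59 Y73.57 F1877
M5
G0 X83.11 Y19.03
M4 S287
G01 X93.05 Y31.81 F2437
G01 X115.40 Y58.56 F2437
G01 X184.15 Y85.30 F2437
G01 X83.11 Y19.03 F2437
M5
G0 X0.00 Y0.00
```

Machine Y-up, SVG Y-down with viewBox height 91.68, so y_svg = 91.68 − y_machine; X carries over.

Run 1: S673 ⇒ score layer `#0000ff`. The run is open, so emit a `<polyline>` with points (Y-flipped): 13.53,29.04 11.66,69.80 80.42,64.15 220.46,7.92 71.08,34.16 202.59,18.11.

Run 2: S287 ⇒ engrave layer `#ff00ff`. The run returns to its start, so emit a `<polygon>` with points (Y-flipped): 83.11,72.65 93.05,59.87 115.40,33.12 184.15,6.38.

<svg xmlns="http://www.w3.org/2000/svg" width="225.98mm" height="91.68mm" viewBox="0 0 225.98 91.68">
  <polyline points="13.53,29.04 11.66,69.80 80.42,64.15 220.46,7.92 71.08,34.16 202.59,18.11" fill="none" stroke="#0000ff"/>
  <polygon points="83.11,72.65 93.05,59.87 115.40,33.12 184.15,6.38" fill="none" stroke="#ff00ff"/>
</svg>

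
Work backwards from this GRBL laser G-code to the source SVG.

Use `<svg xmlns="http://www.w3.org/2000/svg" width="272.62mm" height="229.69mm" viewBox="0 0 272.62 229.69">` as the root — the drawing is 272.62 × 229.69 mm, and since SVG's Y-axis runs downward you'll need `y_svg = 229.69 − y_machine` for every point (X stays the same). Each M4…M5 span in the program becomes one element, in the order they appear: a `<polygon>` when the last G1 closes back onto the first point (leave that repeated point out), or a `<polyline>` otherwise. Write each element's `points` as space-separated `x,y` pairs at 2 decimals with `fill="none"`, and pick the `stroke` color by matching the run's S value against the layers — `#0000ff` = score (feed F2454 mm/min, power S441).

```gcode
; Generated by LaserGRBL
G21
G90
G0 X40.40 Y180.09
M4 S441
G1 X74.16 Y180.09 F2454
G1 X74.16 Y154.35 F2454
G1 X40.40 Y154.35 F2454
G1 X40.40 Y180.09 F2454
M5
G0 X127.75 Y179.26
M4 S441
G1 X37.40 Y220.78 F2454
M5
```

Machine Y-up, SVG Y-down with viewBox height 229.69, so y_svg = 229.69 − y_machine; X carries over. Every run uses S441, so all elements get stroke `#0000ff` (score).

Run 1: The run returns to its start, so emit a `<polygon>` with points (Y-flipped): 40.40,49.60 74.16,49.60 74.16,75.34 40.40,75.34.

Run 2: The run is open, so emit a `<polyline>` with points (Y-flipped): 127.75,50.43 37.40,8.91.

<svg xmlns="http://www.w3.org/2000/svg" width="272.62mm" height="229.69mm" viewBox="0 0 272.62 229.69">
  <polygon points="40.40,49.60 74.16,49.60 74.16,75.34 40.40,75.34" fill="none" stroke="#0000ff"/>
  <polyline points="127.75,50.43 37.40,8.91" fill="none" stroke="#0000ff"/>
</svg>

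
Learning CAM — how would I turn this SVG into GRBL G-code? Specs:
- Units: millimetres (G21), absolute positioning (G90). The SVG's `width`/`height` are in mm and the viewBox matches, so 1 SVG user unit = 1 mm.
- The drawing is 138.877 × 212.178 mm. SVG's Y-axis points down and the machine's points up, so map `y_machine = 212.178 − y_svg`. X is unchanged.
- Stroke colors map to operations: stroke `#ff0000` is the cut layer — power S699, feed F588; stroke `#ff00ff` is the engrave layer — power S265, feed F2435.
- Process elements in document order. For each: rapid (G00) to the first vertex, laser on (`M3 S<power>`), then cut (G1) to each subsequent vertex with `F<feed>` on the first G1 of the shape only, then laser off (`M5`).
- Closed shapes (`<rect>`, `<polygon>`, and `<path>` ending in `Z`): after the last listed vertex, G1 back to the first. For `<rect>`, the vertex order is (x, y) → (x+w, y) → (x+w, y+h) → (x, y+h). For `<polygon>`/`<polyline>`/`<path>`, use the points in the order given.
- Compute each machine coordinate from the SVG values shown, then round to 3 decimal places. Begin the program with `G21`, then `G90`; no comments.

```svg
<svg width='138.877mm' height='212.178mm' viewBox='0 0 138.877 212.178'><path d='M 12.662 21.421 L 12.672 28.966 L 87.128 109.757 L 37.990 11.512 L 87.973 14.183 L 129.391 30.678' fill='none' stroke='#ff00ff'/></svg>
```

Since the viewBox matches the mm dimensions, user units are millimetres directly. The only transform is the Y-flip y_m = 212.178 − y_svg.

Shape 1 is a open polyline drawn with `<path>`. Its stroke #ff00ff means engrave at S265, F2435. After flipping Y the toolpath is (12.662,190.757) → (12.672,183.212) → (87.128,102.421) → (37.990,200.666) → (87.973,197.995) → (129.391,181.500).

G21
G90
G00 X12.662 Y190.757
M3 S265
G1 X12.672 Y183.212 F2435
G1 X87.128 Y102.421
G1 X37.990 Y200.666
G1 X87.973 Y197.995
G1 X129.391 Y181.500
M5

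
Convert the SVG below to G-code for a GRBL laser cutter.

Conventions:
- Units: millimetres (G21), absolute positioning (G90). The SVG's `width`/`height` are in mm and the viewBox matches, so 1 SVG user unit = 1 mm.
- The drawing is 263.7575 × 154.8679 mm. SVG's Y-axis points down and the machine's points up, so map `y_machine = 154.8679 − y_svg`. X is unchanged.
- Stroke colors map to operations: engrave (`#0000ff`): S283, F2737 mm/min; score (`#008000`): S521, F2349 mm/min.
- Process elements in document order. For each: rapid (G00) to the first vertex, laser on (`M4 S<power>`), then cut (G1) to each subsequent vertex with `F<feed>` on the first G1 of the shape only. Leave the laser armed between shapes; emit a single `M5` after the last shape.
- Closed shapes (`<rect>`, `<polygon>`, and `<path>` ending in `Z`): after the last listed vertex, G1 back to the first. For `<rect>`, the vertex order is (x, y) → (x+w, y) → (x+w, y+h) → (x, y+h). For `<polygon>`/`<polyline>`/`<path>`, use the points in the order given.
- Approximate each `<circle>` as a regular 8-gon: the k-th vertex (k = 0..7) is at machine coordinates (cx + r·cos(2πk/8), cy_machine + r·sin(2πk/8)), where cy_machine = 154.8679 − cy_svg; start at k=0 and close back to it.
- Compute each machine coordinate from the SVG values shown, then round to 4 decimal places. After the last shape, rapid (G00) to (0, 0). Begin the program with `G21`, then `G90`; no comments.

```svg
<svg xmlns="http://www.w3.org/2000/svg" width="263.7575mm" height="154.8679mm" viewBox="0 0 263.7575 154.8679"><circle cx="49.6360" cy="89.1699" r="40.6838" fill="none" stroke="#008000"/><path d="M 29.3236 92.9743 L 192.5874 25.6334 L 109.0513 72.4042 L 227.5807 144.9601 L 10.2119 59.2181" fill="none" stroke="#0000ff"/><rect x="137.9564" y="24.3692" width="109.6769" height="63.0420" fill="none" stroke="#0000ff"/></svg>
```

1 u = 1 mm; y_m = 154.8679 − y.

[1] `<circle>` circle, #008000→score S521 F2349: (90.3198,65.6980) → (78.4038,94.4658) → (49.6360,106.3818) → (20.8682,94.4658) → (8.9522,65.6980) → (20.8682,36.9302) → (49.6360,25.0142) → (78.4038,36.9302) → (90.3198,65.6980) (closed)

[2] `<path>` open polyline, #0000ff→engrave S283 F2737: (29.3236,61.8936) → (192.5874,129.2345) → (109.0513,82.4637) → (227.5807,9.9078) → (10.2119,95.6498)

[3] `<rect>` rectangle, #0000ff→engrave S283 F2737: (137.9564,130.4987) → (247.6333,130.4987) → (247.6333,67.4567) → (137.9564,67.4567) → (137.9564,130.4987) (closed)

G21
G90
G00 X90.3198 Y65.6980
M4 S521
G1 X78.4038 Y94.4658 F2349
G1 X49.6360 Y106.3818
G1 X20.8682 Y94.4658
G1 X8.9522 Y65.6980
G1 X20.8682 Y36.9302
G1 X49.6360 Y25.0142
G1 X78.4038 Y36.9302
G1 X90.3198 Y65.6980
G00 X29.3236 Y61.8936
M4 S283
G1 X192.5874 Y129.2345 F2737
G1 X109.0513 Y82.4637
G1 X227.5807 Y9.9078
G1 X10.2119 Y95.6498
G00 X137.9564 Y130.4987
M4 S283
G1 X247.6333 Y130.4987 F2737
G1 X247.6333 Y67.4567
G1 X137.9564 Y67.4567
G1 X137.9564 Y130.4987
M5
G00 X0.0000 Y0.0000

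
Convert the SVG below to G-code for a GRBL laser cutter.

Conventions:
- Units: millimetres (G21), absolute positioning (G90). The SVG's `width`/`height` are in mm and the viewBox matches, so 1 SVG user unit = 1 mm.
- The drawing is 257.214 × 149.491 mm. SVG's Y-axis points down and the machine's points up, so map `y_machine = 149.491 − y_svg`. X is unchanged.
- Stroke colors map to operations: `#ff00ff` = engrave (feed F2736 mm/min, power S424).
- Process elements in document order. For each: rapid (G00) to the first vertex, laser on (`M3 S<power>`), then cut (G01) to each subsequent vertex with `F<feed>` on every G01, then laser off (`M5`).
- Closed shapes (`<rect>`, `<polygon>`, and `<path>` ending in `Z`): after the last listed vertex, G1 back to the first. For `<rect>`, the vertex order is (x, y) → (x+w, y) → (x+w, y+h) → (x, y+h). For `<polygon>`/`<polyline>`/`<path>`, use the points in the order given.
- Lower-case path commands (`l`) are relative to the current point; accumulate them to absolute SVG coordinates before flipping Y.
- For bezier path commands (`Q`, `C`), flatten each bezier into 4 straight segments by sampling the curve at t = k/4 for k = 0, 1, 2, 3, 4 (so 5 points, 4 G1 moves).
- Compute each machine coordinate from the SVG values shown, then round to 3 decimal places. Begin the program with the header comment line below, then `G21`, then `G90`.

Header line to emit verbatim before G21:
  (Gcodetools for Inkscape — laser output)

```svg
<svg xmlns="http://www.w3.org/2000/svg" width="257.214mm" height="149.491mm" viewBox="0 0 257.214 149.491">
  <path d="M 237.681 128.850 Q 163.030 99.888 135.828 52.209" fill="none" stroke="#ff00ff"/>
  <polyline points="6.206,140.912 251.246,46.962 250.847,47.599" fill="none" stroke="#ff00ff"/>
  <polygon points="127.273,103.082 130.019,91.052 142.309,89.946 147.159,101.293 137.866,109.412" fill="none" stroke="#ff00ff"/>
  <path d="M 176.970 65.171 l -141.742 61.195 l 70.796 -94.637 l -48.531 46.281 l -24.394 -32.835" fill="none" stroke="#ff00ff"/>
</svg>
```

(Gcodetools for Inkscape — laser output)
G21
G90
G00 X237.681 Y20.641
M3 S424
G01 X203.321 Y36.292 F2736
G01 X174.892 Y54.282 F2736
G01 X152.395 Y74.612 F2736
G01 X135.828 Y97.282 F2736
M5
G00 X6.206 Y8.579
M3 S424
G01 X251.246 Y102.529 F2736
G01 X250.847 Y101.892 F2736
M5
G00 X127.273 Y46.409
M3 S424
G01 X130.019 Y58.439 F2736
G01 X142.309 Y59.545 F2736
G01 X147.159 Y48.198 F2736
G01 X137.866 Y40.079 F2736
G01 X127.273 Y46.409 F2736
M5
G00 X176.970 Y84.320
M3 S424
G01 X35.228 Y23.125 F2736
G01 X106.024 Y117.762 F2736
G01 X57.493 Y71.481 F2736
G01 X33.099 Y104.316 F2736
M5

Since the viewBox matches the mm dimensions, user units are millimetres directly. The only transform is the Y-flip y_m = 149.491 − y_svg.

Shape 1 is a quadratic bezier drawn with `<path>`. Its stroke #ff00ff means engrave at S424, F2736. After flipping Y the toolpath is (237.681,20.641) → (203.321,36.292) → (174.892,54.282) → (152.395,74.612) → (135.828,97.282).

Shape 2 is a open polyline drawn with `<polyline>`. Its stroke #ff00ff means engrave at S424, F2736. After flipping Y the toolpath is (6.206,8.579) → (251.246,102.529) → (250.847,101.892).

Shape 3 is a regular polygon drawn with `<polygon>`. Its stroke #ff00ff means engrave at S424, F2736. After flipping Y the toolpath is (127.273,46.409) → (130.019,58.439) → (142.309,59.545) → (147.159,48.198) → (137.866,40.079) → (127.273,46.409), returning to the start.

Shape 4 is a open polyline drawn with `<path>`. Its stroke #ff00ff means engrave at S424, F2736. After flipping Y the toolpath is (176.970,84.320) → (35.228,23.125) → (106.024,117.762) → (57.493,71.481) → (33.099,104.316).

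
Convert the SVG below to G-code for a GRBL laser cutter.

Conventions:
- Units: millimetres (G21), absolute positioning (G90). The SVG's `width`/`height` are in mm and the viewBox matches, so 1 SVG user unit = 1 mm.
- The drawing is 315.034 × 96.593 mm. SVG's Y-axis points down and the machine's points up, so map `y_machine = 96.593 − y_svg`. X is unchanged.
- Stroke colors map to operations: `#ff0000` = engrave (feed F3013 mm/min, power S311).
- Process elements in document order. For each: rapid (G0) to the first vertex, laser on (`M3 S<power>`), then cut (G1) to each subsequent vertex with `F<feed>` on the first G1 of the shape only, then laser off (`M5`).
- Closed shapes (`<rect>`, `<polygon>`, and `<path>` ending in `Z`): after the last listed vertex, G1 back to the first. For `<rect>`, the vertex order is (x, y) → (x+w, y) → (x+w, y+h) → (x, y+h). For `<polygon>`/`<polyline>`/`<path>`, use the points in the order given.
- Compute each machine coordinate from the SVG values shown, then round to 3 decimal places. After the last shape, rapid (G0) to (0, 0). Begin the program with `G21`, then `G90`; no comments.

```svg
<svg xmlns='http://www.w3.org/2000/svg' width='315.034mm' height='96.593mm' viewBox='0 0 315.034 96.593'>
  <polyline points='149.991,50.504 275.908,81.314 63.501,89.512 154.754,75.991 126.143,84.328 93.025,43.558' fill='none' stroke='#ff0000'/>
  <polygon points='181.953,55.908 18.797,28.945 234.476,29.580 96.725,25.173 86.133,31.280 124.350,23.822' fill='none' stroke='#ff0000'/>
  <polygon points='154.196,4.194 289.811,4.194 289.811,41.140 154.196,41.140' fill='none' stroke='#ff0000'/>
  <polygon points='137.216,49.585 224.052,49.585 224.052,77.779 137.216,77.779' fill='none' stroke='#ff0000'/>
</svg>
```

viewBox `0 0 315.034 96.593` with mm width/height → 1 unit = 1 mm. Flip: y_m = 96.593 − y_svg.

**Shape 1** — `<polyline>` open polyline, stroke `#ff0000` → engrave (S311, F3013). Machine vertices: (149.991,46.089) → (275.908,15.279) → (63.501,7.081) → (154.754,20.602) → (126.143,12.265) → (93.025,53.035). Open path.

**Shape 2** — `<polygon>` closed polygon, stroke `#ff0000` → engrave (S311, F3013). Machine vertices: (181.953,40.685) → (18.797,67.648) → (234.476,67.013) → (96.725,71.420) → (86.133,65.313) → (124.350,72.771) → (181.953,40.685). Closed: final G1 returns to the first vertex.

**Shape 3** — `<polygon>` rectangle, stroke `#ff0000` → engrave (S311, F3013). Machine vertices: (154.196,92.399) → (289.811,92.399) → (289.811,55.453) → (154.196,55.453) → (154.196,92.399). Closed: final G1 returns to the first vertex.

**Shape 4** — `<polygon>` rectangle, stroke `#ff0000` → engrave (S311, F3013). Machine vertices: (137.216,47.008) → (224.052,47.008) → (224.052,18.814) → (137.216,18.814) → (137.216,47.008). Closed: final G1 returns to the first vertex.

G21
G90
G0 X149.991 Y46.089
M3 S311
G1 X275.908 Y15.279 F3013
G1 X63.501 Y7.081
G1 X154.754 Y20.602
G1 X126.143 Y12.265
G1 X93.025 Y53.035
M5
G0 X181.953 Y40.685
M3 S311
G1 X18.797 Y67.648 F3013
G1 X234.476 Y67.013
G1 X96.725 Y71.420
G1 X86.133 Y65.313
G1 X124.350 Y72.771
G1 X181.953 Y40.685
M5
G0 X154.196 Y92.399
M3 S311
G1 X289.811 Y92.399 F3013
G1 X289.811 Y55.453
G1 X154.196 Y55.453
G1 X154.196 Y92.399
M5
G0 X137.216 Y47.008
M3 S311
G1 X224.052 Y47.008 F3013
G1 X224.052 Y18.814
G1 X137.216 Y18.814
G1 X137.216 Y47.008
M5
G0 X0.000 Y0.000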